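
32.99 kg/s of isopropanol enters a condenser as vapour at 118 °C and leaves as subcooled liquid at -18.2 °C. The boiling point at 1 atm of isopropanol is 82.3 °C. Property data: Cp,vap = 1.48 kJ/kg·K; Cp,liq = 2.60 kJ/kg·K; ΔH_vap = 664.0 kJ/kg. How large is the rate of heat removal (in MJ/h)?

Q_c = 116000 MJ/h

vapour 118→82.3 °C: -52.836 kJ/kg
condensation at 82.3 °C: -664 kJ/kg
liquid 82.3→-18.2 °C: -261.3 kJ/kg
Δh = -52.836 + -664 + -261.3 = -978.14 kJ/kg
Q = ṁ·Δh = 32.99 kg/s × -978.14 kJ/kg = -32269 kJ/s
|Q| = 32269 kW = 116170 MJ/h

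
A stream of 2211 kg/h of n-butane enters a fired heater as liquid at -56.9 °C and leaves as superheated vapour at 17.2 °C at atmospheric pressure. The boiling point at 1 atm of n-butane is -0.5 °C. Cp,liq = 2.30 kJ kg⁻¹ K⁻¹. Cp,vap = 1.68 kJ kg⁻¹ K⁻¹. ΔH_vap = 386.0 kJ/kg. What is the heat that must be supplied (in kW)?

Q = 335 kW

liquid -56.9→-0.5 °C: 129.72 kJ/kg
vaporisation at -0.5 °C: 386 kJ/kg
vapour -0.5→17.2 °C: 29.736 kJ/kg
Δh = 129.72 + 386 + 29.736 = 545.46 kJ/kg
Q = ṁ·Δh = 2211 kg/h × 545.46 kJ/kg = 1.206e+06 kJ/h
|Q| = 335 kW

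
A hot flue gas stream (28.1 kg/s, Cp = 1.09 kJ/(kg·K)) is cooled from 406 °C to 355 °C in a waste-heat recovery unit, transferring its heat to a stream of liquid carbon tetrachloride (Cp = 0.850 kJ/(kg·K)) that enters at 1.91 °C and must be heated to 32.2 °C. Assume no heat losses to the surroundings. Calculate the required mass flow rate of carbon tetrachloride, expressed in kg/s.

Heat released by hot stream: Q = 28.1 × 1.09 × (406 − 355) = 1562.1 kJ/s
Energy balance on cold side (adiabatic exchanger): Q = ṁ_c·Cp_c·(T_c,out − T_c,in)
ṁ_c = 1562.1 / [0.850 × (32.2 − 1.91)] = 60.672 kg/s

ṁ_c = 60.7 kg/s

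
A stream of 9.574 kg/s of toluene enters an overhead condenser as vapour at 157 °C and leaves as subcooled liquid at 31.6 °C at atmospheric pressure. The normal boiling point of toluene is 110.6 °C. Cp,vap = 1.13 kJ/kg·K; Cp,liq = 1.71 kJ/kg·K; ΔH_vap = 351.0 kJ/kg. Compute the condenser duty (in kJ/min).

vapour 157→110.6 °C: -52.432 kJ/kg
condensation at 110.6 °C: -351 kJ/kg
liquid 110.6→31.6 °C: -135.09 kJ/kg
Δh = -52.432 + -351 + -135.09 = -538.52 kJ/kg
Q = ṁ·Δh = 9.574 kg/s × -538.52 kJ/kg = -5155.8 kJ/s
|Q| = 5155.8 kW = 309350 kJ/min

Q_c = 309000 kJ/min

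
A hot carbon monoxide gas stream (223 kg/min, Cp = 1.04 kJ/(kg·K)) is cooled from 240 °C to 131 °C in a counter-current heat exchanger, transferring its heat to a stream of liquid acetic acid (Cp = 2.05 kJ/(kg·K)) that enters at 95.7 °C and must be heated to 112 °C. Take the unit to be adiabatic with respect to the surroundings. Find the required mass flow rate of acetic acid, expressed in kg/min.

ṁ_c = 757 kg/min

Heat released by hot stream: Q = 223 × 1.04 × (240 − 131) = 25279 kJ/min
Energy balance on cold side (adiabatic exchanger): Q = ṁ_c·Cp_c·(T_c,out − T_c,in)
ṁ_c = 25279 / [2.05 × (112 − 95.7)] = 756.52 kg/min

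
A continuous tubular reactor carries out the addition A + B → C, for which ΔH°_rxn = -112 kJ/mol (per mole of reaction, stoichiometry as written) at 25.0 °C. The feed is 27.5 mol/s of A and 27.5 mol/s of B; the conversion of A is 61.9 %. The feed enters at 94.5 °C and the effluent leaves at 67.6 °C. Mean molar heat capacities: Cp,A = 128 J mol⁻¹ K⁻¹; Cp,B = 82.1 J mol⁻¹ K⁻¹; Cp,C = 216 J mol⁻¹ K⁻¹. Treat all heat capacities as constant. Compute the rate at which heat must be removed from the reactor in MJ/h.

Q_out = 7410 MJ/h

Extent of reaction ξ = 0.619 × 27.5 = 17.023 mol/s
Reaction term: ξ·ΔH°_rxn = 17.023 × -112 = -1906.5 kJ/s
Sensible, feed 94.5→25 °C: -401.55 kJ/s
Outlet flows (mol/s): A 10.477, B 10.477, C 17.023
Sensible, products 25→67.6 °C: 250.41 kJ/s
Q = ΔH = -2057.7 kJ/s = -2057.7 kW
Heat removed = 7407.6 MJ/h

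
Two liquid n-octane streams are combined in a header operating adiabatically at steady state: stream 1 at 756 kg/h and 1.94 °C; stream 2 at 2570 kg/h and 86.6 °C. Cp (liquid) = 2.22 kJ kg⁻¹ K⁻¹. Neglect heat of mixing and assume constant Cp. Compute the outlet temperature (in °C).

T_out = 67.4 °C

No heat crosses the boundary, so H_out = H_in.
Σ ṁᵢCp,ᵢTᵢ = 756×2.22×1.94 + 2570×2.22×86.6 = 497340
Σ ṁᵢCp,ᵢ = 756×2.22 + 2570×2.22 = 7383.7
T_out = 497340 / 7383.7 = 67.357 °C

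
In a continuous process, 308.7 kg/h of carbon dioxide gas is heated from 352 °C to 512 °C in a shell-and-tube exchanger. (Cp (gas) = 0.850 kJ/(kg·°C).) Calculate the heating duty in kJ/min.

Q = 700 kJ/min

Q = ṁ·Cp·ΔT = 308.7 × 0.850 × (512 − 352) = 41983 kJ/h
Converting: 41983 / 3600 s = 11.662 kW
Heating duty = 699.72 kJ/min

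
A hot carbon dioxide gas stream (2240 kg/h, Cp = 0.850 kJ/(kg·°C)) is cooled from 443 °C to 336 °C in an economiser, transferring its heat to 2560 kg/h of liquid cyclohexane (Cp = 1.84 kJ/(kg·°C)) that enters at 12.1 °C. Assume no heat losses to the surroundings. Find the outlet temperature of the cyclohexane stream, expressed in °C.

Heat released by hot stream: Q = 2240 × 0.850 × (443 − 336) = 203730 kJ/h
Energy balance on cold side (adiabatic exchanger): Q = ṁ_c·Cp_c·(T_c,out − T_c,in)
T_c,out = 12.1 + 203730/(2560 × 1.84) = 55.351 °C

T_c,out = 55.4 °C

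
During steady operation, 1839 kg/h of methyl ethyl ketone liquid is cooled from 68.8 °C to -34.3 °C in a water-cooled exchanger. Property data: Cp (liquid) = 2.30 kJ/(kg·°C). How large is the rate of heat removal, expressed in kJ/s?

Q = ṁ·Cp·ΔT = 1839 × 2.30 × (-34.3 − 68.8) = -436080 kJ/h
Converting: 436080 / 3600 s = 121.13 kW

Q_c = 121 kJ/s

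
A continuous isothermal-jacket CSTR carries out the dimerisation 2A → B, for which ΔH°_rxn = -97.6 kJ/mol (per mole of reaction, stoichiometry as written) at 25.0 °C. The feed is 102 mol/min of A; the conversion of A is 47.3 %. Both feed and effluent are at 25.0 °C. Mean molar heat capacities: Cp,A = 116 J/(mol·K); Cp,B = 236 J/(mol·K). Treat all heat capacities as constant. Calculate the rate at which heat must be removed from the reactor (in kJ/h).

Q_out = 141000 kJ/h

Extent of reaction ξ = 0.473 × 102 / 2 = 24.123 mol/min
Reaction term: ξ·ΔH°_rxn = 24.123 × -97.6 = -2354.4 kJ/min
Q = ΔH = -2354.4 kJ/min = -39.24 kW
Heat removed = 141260 kJ/h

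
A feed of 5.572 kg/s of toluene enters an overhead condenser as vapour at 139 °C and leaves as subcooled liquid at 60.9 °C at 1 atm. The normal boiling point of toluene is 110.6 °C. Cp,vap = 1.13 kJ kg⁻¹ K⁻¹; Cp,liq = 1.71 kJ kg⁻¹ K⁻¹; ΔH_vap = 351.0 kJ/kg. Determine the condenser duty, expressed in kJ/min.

vapour 139→110.6 °C: -32.092 kJ/kg
condensation at 110.6 °C: -351 kJ/kg
liquid 110.6→60.9 °C: -84.987 kJ/kg
Δh = -32.092 + -351 + -84.987 = -468.08 kJ/kg
Q = ṁ·Δh = 5.572 kg/s × -468.08 kJ/kg = -2608.1 kJ/s
|Q| = 2608.1 kW = 156490 kJ/min

Q_c = 156000 kJ/min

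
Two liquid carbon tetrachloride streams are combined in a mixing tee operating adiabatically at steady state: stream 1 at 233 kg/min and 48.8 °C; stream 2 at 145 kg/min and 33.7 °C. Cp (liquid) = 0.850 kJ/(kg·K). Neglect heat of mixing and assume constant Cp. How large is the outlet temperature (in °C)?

T_out = 43.0 °C

Energy balance with Q = 0: Σ ṁᵢCp,ᵢ(T_out − Tᵢ) = 0
T_out = Σ ṁᵢCp,ᵢTᵢ / Σ ṁᵢCp,ᵢ
      = 13818 / 321.3 = 43.008 °C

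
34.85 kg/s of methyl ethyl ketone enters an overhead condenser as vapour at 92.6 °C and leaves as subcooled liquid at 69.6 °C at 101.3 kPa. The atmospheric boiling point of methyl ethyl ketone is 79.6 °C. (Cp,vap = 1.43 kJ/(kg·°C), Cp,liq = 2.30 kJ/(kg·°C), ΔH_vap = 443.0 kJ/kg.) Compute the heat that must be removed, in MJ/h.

vapour 92.6→79.6 °C: -18.59 kJ/kg
condensation at 79.6 °C: -443 kJ/kg
liquid 79.6→69.6 °C: -23 kJ/kg
Δh = -18.59 + -443 + -23 = -484.59 kJ/kg
Q = ṁ·Δh = 34.85 kg/s × -484.59 kJ/kg = -16888 kJ/s
|Q| = 16888 kW = 60797 MJ/h

Q_c = 60800 MJ/h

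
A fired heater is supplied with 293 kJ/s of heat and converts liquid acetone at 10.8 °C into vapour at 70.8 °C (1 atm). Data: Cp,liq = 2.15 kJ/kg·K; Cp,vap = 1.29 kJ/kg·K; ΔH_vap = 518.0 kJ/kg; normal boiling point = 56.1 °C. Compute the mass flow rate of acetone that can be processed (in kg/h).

Δh = 2.15×(56.1−10.8) + 518.0 + 1.29×(70.8−56.1) = 634.36 kJ/kg
Q = 293 kJ/s = 293 kJ/s = 1.0548e+06 kJ/h
ṁ = Q/Δh = 1.0548e+06 / 634.36 = 1662.8 kg/h

ṁ = 1660 kg/h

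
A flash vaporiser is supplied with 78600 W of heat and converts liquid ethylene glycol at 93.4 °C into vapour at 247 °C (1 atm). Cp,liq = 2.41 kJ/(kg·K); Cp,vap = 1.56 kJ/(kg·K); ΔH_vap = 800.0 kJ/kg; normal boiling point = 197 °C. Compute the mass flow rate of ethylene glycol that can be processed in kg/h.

Δh = 2.41×(197−93.4) + 800.0 + 1.56×(247−197) = 1127.7 kJ/kg
Q = 78600 W = 78.6 kJ/s = 282960 kJ/h
ṁ = Q/Δh = 282960 / 1127.7 = 250.92 kg/h

ṁ = 251 kg/h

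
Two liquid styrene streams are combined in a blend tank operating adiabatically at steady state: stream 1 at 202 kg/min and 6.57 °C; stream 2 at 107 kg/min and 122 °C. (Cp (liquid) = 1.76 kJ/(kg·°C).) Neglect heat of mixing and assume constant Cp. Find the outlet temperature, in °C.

Adiabatic, steady state ⇒ Σ ṁᵢCp,ᵢ(T_out − Tᵢ) = 0
Σ ṁᵢCp,ᵢTᵢ = 202×1.76×6.57 + 107×1.76×122 = 25311
Σ ṁᵢCp,ᵢ = 202×1.76 + 107×1.76 = 543.84
T_out = 25311 / 543.84 = 46.541 °C

T_out = 46.5 °C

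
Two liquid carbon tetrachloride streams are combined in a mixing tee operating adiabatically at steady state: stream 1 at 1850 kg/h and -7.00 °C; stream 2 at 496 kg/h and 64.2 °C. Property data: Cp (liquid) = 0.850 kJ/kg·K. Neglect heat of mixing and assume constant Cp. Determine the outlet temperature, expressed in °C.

T_out = 8.05 °C

Adiabatic, steady state ⇒ Σ ṁᵢCp,ᵢ(T_out − Tᵢ) = 0
Σ ṁᵢCp,ᵢTᵢ = 1850×0.850×-7.00 + 496×0.850×64.2 = 16059
Σ ṁᵢCp,ᵢ = 1850×0.850 + 496×0.850 = 1994.1
T_out = 16059 / 1994.1 = 8.0534 °C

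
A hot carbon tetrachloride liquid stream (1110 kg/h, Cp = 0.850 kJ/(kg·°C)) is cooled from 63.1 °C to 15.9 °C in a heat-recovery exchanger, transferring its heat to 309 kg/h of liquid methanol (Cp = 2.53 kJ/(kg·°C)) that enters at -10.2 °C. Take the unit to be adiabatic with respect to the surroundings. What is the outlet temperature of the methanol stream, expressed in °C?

Heat released by hot stream: Q = 1110 × 0.850 × (63.1 − 15.9) = 44533 kJ/h
Energy balance on cold side (adiabatic exchanger): Q = ṁ_c·Cp_c·(T_c,out − T_c,in)
T_c,out = -10.2 + 44533/(309 × 2.53) = 46.765 °C

T_c,out = 46.8 °C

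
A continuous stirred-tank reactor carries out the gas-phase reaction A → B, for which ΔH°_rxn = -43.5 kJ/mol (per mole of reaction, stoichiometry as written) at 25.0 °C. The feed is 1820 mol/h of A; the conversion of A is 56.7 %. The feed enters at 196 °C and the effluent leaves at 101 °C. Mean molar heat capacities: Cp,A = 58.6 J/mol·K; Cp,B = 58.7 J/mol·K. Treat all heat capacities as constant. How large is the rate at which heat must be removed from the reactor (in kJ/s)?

Extent of reaction ξ = 0.567 × 1820 = 1031.9 mol/h
Reaction term: ξ·ΔH°_rxn = 1031.9 × -43.5 = -44889 kJ/h
Sensible, feed 196→25 °C: -18237 kJ/h
Outlet flows (mol/h): A 788.06, B 1031.9
Sensible, products 25→101 °C: 8113.4 kJ/h
Q = ΔH = -55013 kJ/h = -15.282 kW
Heat removed = 15.282 kJ/s

Q_out = 15.3 kJ/s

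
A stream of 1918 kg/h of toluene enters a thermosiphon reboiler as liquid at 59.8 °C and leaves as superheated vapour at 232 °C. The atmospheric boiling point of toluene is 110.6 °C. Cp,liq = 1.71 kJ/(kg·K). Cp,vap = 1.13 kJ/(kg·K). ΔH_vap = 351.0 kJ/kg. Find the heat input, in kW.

Q = 306 kW

liquid 59.8→110.6 °C: 86.868 kJ/kg
vaporisation at 110.6 °C: 351 kJ/kg
vapour 110.6→232 °C: 137.18 kJ/kg
Δh = 86.868 + 351 + 137.18 = 575.05 kJ/kg
Q = ṁ·Δh = 1918 kg/h × 575.05 kJ/kg = 1.1029e+06 kJ/h
|Q| = 306.37 kW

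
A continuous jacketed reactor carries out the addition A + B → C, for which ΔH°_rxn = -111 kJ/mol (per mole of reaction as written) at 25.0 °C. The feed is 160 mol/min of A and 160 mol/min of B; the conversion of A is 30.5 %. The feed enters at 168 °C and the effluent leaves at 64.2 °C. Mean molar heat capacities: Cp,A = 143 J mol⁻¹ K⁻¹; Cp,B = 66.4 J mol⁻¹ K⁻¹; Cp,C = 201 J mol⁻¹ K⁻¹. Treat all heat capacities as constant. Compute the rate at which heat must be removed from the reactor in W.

Q_out = 149000 W

Extent of reaction ξ = 0.305 × 160 = 48.8 mol/min
Reaction term: ξ·ΔH°_rxn = 48.8 × -111 = -5416.8 kJ/min
Sensible, feed 168→25 °C: -4791.1 kJ/min
Outlet flows (mol/min): A 111.2, B 111.2, C 48.8
Sensible, products 25→64.2 °C: 1297.3 kJ/min
Q = ΔH = -8910.6 kJ/min = -148.51 kW
Heat removed = 148510 W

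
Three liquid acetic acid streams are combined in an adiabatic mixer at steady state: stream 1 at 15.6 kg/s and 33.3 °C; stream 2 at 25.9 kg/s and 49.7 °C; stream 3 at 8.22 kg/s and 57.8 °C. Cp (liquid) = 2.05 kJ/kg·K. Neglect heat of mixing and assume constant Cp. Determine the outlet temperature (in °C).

T_out = 45.9 °C

Energy balance with Q = 0: Σ ṁᵢCp,ᵢ(T_out − Tᵢ) = 0
Σ ṁᵢCp,ᵢTᵢ = 15.6×2.05×33.3 + 25.9×2.05×49.7 + 8.22×2.05×57.8 = 4677.7
Σ ṁᵢCp,ᵢ = 15.6×2.05 + 25.9×2.05 + 8.22×2.05 = 101.93
T_out = 4677.7 / 101.93 = 45.894 °C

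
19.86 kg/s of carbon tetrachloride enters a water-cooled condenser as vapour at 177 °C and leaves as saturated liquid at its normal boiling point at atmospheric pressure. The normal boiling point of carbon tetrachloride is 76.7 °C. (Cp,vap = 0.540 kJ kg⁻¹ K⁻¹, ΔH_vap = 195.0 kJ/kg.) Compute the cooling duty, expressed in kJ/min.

vapour 177→76.7 °C: -54.162 kJ/kg
condensation at 76.7 °C: -195 kJ/kg
Δh = -54.162 + -195 = -249.16 kJ/kg
Q = ṁ·Δh = 19.86 kg/s × -249.16 kJ/kg = -4948.4 kJ/s
|Q| = 4948.4 kW = 296900 kJ/min

Q_c = 297000 kJ/min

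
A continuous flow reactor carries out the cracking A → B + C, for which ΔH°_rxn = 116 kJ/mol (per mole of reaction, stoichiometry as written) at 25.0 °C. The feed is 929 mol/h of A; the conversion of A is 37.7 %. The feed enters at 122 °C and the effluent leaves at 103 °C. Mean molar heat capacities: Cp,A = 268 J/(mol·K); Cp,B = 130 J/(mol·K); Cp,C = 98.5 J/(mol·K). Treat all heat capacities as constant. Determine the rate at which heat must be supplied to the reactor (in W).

Extent of reaction ξ = 0.377 × 929 = 350.23 mol/h
Reaction term: ξ·ΔH°_rxn = 350.23 × 116 = 40627 kJ/h
Sensible, feed 122→25 °C: -24150 kJ/h
Outlet flows (mol/h): A 578.77, B 350.23, C 350.23
Sensible, products 25→103 °C: 18341 kJ/h
Q = ΔH = 34817 kJ/h = 9.6715 kW
Heat supplied = 9671.5 W

Q_in = 9670 W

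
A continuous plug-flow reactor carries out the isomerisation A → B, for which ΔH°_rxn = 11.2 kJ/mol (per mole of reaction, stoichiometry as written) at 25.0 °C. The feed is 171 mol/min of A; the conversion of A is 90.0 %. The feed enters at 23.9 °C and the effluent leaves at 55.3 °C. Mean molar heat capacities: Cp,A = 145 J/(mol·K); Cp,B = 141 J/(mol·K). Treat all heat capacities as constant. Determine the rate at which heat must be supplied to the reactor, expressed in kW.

Q_in = 41.4 kW

Extent of reaction ξ = 0.900 × 171 = 153.9 mol/min
Reaction term: ξ·ΔH°_rxn = 153.9 × 11.2 = 1723.7 kJ/min
Sensible, feed 23.9→25 °C: 27.275 kJ/min
Outlet flows (mol/min): A 17.1, B 153.9
Sensible, products 25→55.3 °C: 732.64 kJ/min
Q = ΔH = 2483.6 kJ/min = 41.393 kW
Heat supplied = 41.393 kW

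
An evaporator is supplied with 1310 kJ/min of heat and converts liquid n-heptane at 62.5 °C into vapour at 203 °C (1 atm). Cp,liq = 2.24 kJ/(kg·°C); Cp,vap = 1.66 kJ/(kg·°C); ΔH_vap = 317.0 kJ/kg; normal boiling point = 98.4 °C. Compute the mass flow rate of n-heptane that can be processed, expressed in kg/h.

Δh = 2.24×(98.4−62.5) + 317.0 + 1.66×(203−98.4) = 571.05 kJ/kg
Q = 1310 kJ/min = 21.833 kJ/s = 78600 kJ/h
ṁ = Q/Δh = 78600 / 571.05 = 137.64 kg/h

ṁ = 138 kg/h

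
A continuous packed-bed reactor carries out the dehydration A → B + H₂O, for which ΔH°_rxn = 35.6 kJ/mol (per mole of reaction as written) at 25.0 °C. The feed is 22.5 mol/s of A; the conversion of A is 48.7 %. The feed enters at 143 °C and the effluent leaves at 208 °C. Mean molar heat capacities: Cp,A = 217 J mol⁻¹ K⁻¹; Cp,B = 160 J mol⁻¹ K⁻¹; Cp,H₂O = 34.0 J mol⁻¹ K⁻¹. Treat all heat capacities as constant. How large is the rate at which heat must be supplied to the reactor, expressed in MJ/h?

Q_in = 2380 MJ/h

Extent of reaction ξ = 0.487 × 22.5 = 10.957 mol/s
Reaction term: ξ·ΔH°_rxn = 10.957 × 35.6 = 390.09 kJ/s
Sensible, feed 143→25 °C: -576.13 kJ/s
Outlet flows (mol/s): A 11.543, B 10.957, H₂O 10.957
Sensible, products 25→208 °C: 847.38 kJ/s
Q = ΔH = 661.33 kJ/s = 661.33 kW
Heat supplied = 2380.8 MJ/h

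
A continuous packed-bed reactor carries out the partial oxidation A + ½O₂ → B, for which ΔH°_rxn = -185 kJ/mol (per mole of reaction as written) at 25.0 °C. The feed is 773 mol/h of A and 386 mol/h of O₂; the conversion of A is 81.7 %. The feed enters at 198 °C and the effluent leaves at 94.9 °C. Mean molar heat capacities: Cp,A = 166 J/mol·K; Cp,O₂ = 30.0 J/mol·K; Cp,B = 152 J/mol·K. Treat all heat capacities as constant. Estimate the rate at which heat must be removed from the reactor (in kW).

Extent of reaction ξ = 0.817 × 773 = 631.54 mol/h
Reaction term: ξ·ΔH°_rxn = 631.54 × -185 = -116840 kJ/h
Sensible, feed 198→25 °C: -24202 kJ/h
Outlet flows (mol/h): A 141.46, O₂ 70.23, B 631.54
Sensible, products 25→94.9 °C: 8498.7 kJ/h
Q = ΔH = -132540 kJ/h = -36.816 kW
Heat removed = 36.816 kW

Q_out = 36.8 kW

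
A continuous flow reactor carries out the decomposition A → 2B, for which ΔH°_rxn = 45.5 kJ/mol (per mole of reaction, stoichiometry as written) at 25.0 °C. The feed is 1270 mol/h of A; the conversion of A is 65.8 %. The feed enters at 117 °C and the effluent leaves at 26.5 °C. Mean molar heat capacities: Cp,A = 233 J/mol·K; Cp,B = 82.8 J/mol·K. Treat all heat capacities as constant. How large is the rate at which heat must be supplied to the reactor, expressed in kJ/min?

Extent of reaction ξ = 0.658 × 1270 = 835.66 mol/h
Reaction term: ξ·ΔH°_rxn = 835.66 × 45.5 = 38023 kJ/h
Sensible, feed 117→25 °C: -27224 kJ/h
Outlet flows (mol/h): A 434.34, B 1671.3
Sensible, products 25→26.5 °C: 359.38 kJ/h
Q = ΔH = 11158 kJ/h = 3.0995 kW
Heat supplied = 185.97 kJ/min

Q_in = 186 kJ/min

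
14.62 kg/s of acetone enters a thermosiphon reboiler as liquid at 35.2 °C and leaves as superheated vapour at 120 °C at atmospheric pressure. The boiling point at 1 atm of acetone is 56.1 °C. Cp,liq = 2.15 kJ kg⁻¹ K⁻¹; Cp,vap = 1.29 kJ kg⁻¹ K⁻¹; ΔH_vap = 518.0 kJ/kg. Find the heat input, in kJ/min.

liquid 35.2→56.1 °C: 44.935 kJ/kg
vaporisation at 56.1 °C: 518 kJ/kg
vapour 56.1→120 °C: 82.431 kJ/kg
Δh = 44.935 + 518 + 82.431 = 645.37 kJ/kg
Q = ṁ·Δh = 14.62 kg/s × 645.37 kJ/kg = 9435.3 kJ/s
|Q| = 9435.3 kW = 566120 kJ/min

Q = 566000 kJ/min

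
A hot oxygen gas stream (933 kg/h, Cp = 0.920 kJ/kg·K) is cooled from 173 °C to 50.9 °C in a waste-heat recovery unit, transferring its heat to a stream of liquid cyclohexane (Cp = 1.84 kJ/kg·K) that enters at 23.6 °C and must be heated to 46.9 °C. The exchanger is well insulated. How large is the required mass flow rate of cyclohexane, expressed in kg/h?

Heat released by hot stream: Q = 933 × 0.920 × (173 − 50.9) = 104810 kJ/h
Energy balance on cold side (adiabatic exchanger): Q = ṁ_c·Cp_c·(T_c,out − T_c,in)
ṁ_c = 104810 / [1.84 × (46.9 − 23.6)] = 2444.6 kg/h

ṁ_c = 2440 kg/h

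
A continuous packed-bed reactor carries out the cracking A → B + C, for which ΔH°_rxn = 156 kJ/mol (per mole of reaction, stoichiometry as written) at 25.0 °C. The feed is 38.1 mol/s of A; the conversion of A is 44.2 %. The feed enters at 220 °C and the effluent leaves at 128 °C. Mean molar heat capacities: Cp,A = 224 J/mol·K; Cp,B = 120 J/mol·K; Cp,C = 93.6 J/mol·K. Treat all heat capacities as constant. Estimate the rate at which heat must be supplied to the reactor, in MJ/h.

Q_in = 6570 MJ/h

Extent of reaction ξ = 0.442 × 38.1 = 16.84 mol/s
Reaction term: ξ·ΔH°_rxn = 16.84 × 156 = 2627.1 kJ/s
Sensible, feed 220→25 °C: -1664.2 kJ/s
Outlet flows (mol/s): A 21.26, B 16.84, C 16.84
Sensible, products 25→128 °C: 861 kJ/s
Q = ΔH = 1823.9 kJ/s = 1823.9 kW
Heat supplied = 6565.9 MJ/h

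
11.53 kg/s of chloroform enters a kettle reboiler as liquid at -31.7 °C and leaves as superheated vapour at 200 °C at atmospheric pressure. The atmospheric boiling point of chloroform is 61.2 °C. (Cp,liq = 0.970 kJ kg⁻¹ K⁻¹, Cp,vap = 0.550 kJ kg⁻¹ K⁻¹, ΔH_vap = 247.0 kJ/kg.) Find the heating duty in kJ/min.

Q = 286000 kJ/min

liquid -31.7→61.2 °C: 90.113 kJ/kg
vaporisation at 61.2 °C: 247 kJ/kg
vapour 61.2→200 °C: 76.34 kJ/kg
Δh = 90.113 + 247 + 76.34 = 413.45 kJ/kg
Q = ṁ·Δh = 11.53 kg/s × 413.45 kJ/kg = 4767.1 kJ/s
|Q| = 4767.1 kW = 286030 kJ/min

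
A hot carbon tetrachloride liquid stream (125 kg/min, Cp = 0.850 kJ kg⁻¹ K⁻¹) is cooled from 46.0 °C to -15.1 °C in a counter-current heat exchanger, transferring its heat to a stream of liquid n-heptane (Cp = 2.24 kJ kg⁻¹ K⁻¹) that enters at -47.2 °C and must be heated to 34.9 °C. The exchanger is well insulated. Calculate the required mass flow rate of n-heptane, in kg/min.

ṁ_c = 35.3 kg/min

Heat released by hot stream: Q = 125 × 0.850 × (46.0 − -15.1) = 6491.9 kJ/min
Energy balance on cold side (adiabatic exchanger): Q = ṁ_c·Cp_c·(T_c,out − T_c,in)
ṁ_c = 6491.9 / [2.24 × (34.9 − -47.2)] = 35.3 kg/min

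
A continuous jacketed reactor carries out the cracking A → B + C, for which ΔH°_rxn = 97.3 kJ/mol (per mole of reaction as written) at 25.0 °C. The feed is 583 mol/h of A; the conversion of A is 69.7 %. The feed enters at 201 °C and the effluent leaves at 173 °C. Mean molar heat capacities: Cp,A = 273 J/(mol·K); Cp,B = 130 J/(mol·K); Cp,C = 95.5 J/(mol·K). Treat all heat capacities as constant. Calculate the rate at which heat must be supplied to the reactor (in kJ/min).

Extent of reaction ξ = 0.697 × 583 = 406.35 mol/h
Reaction term: ξ·ΔH°_rxn = 406.35 × 97.3 = 39538 kJ/h
Sensible, feed 201→25 °C: -28012 kJ/h
Outlet flows (mol/h): A 176.65, B 406.35, C 406.35
Sensible, products 25→173 °C: 20699 kJ/h
Q = ΔH = 32225 kJ/h = 8.9513 kW
Heat supplied = 537.08 kJ/min

Q_in = 537 kJ/min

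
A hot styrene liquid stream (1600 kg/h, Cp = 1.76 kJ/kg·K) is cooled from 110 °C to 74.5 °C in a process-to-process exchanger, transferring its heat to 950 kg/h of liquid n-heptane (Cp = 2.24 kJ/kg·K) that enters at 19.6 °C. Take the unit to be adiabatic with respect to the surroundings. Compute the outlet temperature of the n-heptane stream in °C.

T_c,out = 66.6 °C

Heat released by hot stream: Q = 1600 × 1.76 × (110 − 74.5) = 99968 kJ/h
Energy balance on cold side (adiabatic exchanger): Q = ṁ_c·Cp_c·(T_c,out − T_c,in)
T_c,out = 19.6 + 99968/(950 × 2.24) = 66.577 °C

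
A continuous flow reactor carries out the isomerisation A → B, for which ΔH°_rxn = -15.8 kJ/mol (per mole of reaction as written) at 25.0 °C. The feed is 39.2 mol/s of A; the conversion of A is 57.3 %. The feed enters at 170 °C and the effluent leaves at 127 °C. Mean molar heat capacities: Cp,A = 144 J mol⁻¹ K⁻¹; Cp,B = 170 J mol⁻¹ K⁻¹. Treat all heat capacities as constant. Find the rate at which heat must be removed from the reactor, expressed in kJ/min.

Extent of reaction ξ = 0.573 × 39.2 = 22.462 mol/s
Reaction term: ξ·ΔH°_rxn = 22.462 × -15.8 = -354.89 kJ/s
Sensible, feed 170→25 °C: -818.5 kJ/s
Outlet flows (mol/s): A 16.738, B 22.462
Sensible, products 25→127 °C: 635.34 kJ/s
Q = ΔH = -538.05 kJ/s = -538.05 kW
Heat removed = 32283 kJ/min

Q_out = 32300 kJ/min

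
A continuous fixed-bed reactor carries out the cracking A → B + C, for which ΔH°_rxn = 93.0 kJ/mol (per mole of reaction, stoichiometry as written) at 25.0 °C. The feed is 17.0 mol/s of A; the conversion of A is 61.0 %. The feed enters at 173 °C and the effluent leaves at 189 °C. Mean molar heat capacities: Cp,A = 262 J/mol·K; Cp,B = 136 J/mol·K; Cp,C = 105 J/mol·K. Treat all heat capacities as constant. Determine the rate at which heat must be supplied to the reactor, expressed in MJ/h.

Q_in = 3600 MJ/h

Extent of reaction ξ = 0.610 × 17.0 = 10.37 mol/s
Reaction term: ξ·ΔH°_rxn = 10.37 × 93.0 = 964.41 kJ/s
Sensible, feed 173→25 °C: -659.19 kJ/s
Outlet flows (mol/s): A 6.63, B 10.37, C 10.37
Sensible, products 25→189 °C: 694.74 kJ/s
Q = ΔH = 999.96 kJ/s = 999.96 kW
Heat supplied = 3599.9 MJ/h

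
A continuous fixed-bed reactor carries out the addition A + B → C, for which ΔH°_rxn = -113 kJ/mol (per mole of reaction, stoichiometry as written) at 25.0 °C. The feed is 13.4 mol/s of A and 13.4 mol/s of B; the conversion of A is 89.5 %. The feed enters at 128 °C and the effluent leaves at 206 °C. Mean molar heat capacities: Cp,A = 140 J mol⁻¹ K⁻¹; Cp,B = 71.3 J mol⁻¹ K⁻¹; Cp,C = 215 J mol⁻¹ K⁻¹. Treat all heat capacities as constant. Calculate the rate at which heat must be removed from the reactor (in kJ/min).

Q_out = 67600 kJ/min

Extent of reaction ξ = 0.895 × 13.4 = 11.993 mol/s
Reaction term: ξ·ΔH°_rxn = 11.993 × -113 = -1355.2 kJ/s
Sensible, feed 128→25 °C: -291.64 kJ/s
Outlet flows (mol/s): A 1.407, B 1.407, C 11.993
Sensible, products 25→206 °C: 520.52 kJ/s
Q = ΔH = -1126.3 kJ/s = -1126.3 kW
Heat removed = 67580 kJ/min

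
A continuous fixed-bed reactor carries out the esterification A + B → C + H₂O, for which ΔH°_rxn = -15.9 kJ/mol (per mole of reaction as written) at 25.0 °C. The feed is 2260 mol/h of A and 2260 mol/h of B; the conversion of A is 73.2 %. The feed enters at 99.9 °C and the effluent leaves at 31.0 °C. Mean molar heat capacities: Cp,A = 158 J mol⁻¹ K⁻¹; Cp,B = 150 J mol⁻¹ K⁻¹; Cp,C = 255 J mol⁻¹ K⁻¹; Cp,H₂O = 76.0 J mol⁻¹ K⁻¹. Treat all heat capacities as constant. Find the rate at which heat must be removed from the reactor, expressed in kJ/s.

Q_out = 20.6 kJ/s

Extent of reaction ξ = 0.732 × 2260 = 1654.3 mol/h
Reaction term: ξ·ΔH°_rxn = 1654.3 × -15.9 = -26304 kJ/h
Sensible, feed 99.9→25 °C: -52136 kJ/h
Outlet flows (mol/h): A 605.68, B 605.68, C 1654.3, H₂O 1654.3
Sensible, products 25→31.0 °C: 4404.8 kJ/h
Q = ΔH = -74035 kJ/h = -20.565 kW
Heat removed = 20.565 kJ/s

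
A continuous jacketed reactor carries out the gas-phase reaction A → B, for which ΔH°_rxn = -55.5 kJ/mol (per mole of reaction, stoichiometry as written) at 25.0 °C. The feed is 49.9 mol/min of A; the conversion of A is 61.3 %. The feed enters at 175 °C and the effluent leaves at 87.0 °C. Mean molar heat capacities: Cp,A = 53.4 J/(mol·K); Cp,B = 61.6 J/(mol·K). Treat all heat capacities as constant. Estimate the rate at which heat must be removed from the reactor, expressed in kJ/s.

Q_out = 31.9 kJ/s

Extent of reaction ξ = 0.613 × 49.9 = 30.589 mol/min
Reaction term: ξ·ΔH°_rxn = 30.589 × -55.5 = -1697.7 kJ/min
Sensible, feed 175→25 °C: -399.7 kJ/min
Outlet flows (mol/min): A 19.311, B 30.589
Sensible, products 25→87.0 °C: 180.76 kJ/min
Q = ΔH = -1916.6 kJ/min = -31.944 kW
Heat removed = 31.944 kJ/s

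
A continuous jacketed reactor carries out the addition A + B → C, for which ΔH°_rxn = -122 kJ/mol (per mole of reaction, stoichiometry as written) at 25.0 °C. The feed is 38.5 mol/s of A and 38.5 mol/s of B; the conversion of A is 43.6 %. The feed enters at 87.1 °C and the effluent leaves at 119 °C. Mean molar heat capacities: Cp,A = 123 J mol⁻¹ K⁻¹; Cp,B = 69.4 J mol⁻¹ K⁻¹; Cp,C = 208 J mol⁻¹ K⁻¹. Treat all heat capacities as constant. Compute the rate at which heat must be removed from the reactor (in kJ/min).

Q_out = 107000 kJ/min

Extent of reaction ξ = 0.436 × 38.5 = 16.786 mol/s
Reaction term: ξ·ΔH°_rxn = 16.786 × -122 = -2047.9 kJ/s
Sensible, feed 87.1→25 °C: -460 kJ/s
Outlet flows (mol/s): A 21.714, B 21.714, C 16.786
Sensible, products 25→119 °C: 720.91 kJ/s
Q = ΔH = -1787 kJ/s = -1787 kW
Heat removed = 107220 kJ/min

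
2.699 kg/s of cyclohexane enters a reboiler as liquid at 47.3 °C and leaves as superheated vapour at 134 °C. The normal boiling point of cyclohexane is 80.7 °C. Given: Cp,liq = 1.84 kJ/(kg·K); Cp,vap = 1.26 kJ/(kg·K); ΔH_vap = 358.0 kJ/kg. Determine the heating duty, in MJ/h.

liquid 47.3→80.7 °C: 61.456 kJ/kg
vaporisation at 80.7 °C: 358 kJ/kg
vapour 80.7→134 °C: 67.158 kJ/kg
Δh = 61.456 + 358 + 67.158 = 486.61 kJ/kg
Q = ṁ·Δh = 2.699 kg/s × 486.61 kJ/kg = 1313.4 kJ/s
|Q| = 1313.4 kW = 4728.1 MJ/h

Q = 4730 MJ/h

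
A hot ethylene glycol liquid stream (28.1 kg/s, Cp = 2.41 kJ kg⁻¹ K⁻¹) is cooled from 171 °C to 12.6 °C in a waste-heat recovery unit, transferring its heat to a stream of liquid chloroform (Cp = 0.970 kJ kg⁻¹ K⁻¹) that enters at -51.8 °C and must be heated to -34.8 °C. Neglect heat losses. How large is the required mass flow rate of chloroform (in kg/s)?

Heat released by hot stream: Q = 28.1 × 2.41 × (171 − 12.6) = 10727 kJ/s
Energy balance on cold side (adiabatic exchanger): Q = ṁ_c·Cp_c·(T_c,out − T_c,in)
ṁ_c = 10727 / [0.970 × (-34.8 − -51.8)] = 650.52 kg/s

ṁ_c = 651 kg/s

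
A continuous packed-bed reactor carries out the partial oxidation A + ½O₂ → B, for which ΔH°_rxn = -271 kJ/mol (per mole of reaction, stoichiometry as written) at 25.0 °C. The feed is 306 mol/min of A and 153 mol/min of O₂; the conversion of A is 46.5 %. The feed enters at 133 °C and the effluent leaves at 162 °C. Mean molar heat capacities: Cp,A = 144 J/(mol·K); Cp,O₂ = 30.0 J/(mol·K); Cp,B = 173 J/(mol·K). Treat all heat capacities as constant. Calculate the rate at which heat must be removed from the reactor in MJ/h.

Extent of reaction ξ = 0.465 × 306 = 142.29 mol/min
Reaction term: ξ·ΔH°_rxn = 142.29 × -271 = -38561 kJ/min
Sensible, feed 133→25 °C: -5254.6 kJ/min
Outlet flows (mol/min): A 163.71, O₂ 81.855, B 142.29
Sensible, products 25→162 °C: 6938.5 kJ/min
Q = ΔH = -36877 kJ/min = -614.61 kW
Heat removed = 2212.6 MJ/h

Q_out = 2210 MJ/h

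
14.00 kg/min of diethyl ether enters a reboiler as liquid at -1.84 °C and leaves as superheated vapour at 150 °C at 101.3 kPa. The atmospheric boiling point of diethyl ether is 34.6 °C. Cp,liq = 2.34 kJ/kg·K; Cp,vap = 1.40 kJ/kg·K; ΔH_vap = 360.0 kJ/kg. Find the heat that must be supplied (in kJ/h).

liquid -1.84→34.6 °C: 85.27 kJ/kg
vaporisation at 34.6 °C: 360 kJ/kg
vapour 34.6→150 °C: 161.56 kJ/kg
Δh = 85.27 + 360 + 161.56 = 606.83 kJ/kg
Q = ṁ·Δh = 14.00 kg/min × 606.83 kJ/kg = 8495.6 kJ/min
|Q| = 141.59 kW = 509740 kJ/h

Q = 510000 kJ/h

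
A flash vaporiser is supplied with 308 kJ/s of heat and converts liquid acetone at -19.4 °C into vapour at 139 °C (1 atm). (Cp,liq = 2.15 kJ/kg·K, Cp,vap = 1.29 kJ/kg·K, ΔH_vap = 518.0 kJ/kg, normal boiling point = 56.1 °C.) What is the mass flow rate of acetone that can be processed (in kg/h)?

Δh = 2.15×(56.1−-19.4) + 518.0 + 1.29×(139−56.1) = 787.27 kJ/kg
Q = 308 kJ/s = 308 kJ/s = 1.1088e+06 kJ/h
ṁ = Q/Δh = 1.1088e+06 / 787.27 = 1408.4 kg/h

ṁ = 1410 kg/h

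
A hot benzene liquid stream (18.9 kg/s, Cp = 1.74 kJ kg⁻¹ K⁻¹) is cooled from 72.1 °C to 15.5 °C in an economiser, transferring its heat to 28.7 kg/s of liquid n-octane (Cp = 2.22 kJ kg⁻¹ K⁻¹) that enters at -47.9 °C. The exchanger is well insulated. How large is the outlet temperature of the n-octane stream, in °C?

Heat released by hot stream: Q = 18.9 × 1.74 × (72.1 − 15.5) = 1861.3 kJ/s
Energy balance on cold side (adiabatic exchanger): Q = ṁ_c·Cp_c·(T_c,out − T_c,in)
T_c,out = -47.9 + 1861.3/(28.7 × 2.22) = -18.686 °C

T_c,out = -18.7 °C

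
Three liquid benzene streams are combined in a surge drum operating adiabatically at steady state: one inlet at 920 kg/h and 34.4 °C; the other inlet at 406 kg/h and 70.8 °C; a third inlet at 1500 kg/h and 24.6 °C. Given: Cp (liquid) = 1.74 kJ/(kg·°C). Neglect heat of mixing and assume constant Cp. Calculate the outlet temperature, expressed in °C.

T_out = 34.4 °C

Energy balance with Q = 0: Σ ṁᵢCp,ᵢ(T_out − Tᵢ) = 0
T_out = Σ ṁᵢCp,ᵢTᵢ / Σ ṁᵢCp,ᵢ
      = 169290 / 4917.2 = 34.428 °C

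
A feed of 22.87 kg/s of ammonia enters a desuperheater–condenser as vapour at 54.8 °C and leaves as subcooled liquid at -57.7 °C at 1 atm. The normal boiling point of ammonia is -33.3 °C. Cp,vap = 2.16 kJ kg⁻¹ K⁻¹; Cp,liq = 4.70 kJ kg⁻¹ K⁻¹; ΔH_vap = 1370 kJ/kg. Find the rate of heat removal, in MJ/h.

Q_c = 138000 MJ/h

vapour 54.8→-33.3 °C: -190.3 kJ/kg
condensation at -33.3 °C: -1370 kJ/kg
liquid -33.3→-57.7 °C: -114.68 kJ/kg
Δh = -190.3 + -1370 + -114.68 = -1675 kJ/kg
Q = ṁ·Δh = 22.87 kg/s × -1675 kJ/kg = -38307 kJ/s
|Q| = 38307 kW = 137900 MJ/h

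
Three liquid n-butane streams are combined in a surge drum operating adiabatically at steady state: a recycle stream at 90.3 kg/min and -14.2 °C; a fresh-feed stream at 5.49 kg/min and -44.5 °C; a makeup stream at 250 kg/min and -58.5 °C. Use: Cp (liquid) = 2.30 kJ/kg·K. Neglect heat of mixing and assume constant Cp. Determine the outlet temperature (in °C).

Adiabatic, steady state ⇒ Σ ṁᵢCp,ᵢ(T_out − Tᵢ) = 0
Σ ṁᵢCp,ᵢTᵢ = 90.3×2.30×-14.2 + 5.49×2.30×-44.5 + 250×2.30×-58.5 = -37149
Σ ṁᵢCp,ᵢ = 90.3×2.30 + 5.49×2.30 + 250×2.30 = 795.32
T_out = -37149 / 795.32 = -46.709 °C

T_out = -46.7 °C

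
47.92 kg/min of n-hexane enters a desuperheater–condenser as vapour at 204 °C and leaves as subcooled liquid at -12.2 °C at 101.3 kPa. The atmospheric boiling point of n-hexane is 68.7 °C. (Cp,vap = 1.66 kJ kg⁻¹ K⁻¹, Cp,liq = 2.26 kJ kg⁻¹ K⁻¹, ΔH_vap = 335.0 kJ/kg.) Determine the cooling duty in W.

Q_c = 593000 W

vapour 204→68.7 °C: -224.6 kJ/kg
condensation at 68.7 °C: -335 kJ/kg
liquid 68.7→-12.2 °C: -182.83 kJ/kg
Δh = -224.6 + -335 + -182.83 = -742.43 kJ/kg
Q = ṁ·Δh = 47.92 kg/min × -742.43 kJ/kg = -35577 kJ/min
|Q| = 592.96 kW = 592960 W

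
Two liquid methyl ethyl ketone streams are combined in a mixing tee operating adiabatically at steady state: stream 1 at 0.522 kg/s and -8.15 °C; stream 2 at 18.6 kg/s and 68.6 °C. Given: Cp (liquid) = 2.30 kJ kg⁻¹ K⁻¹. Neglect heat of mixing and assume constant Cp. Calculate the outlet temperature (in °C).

No heat crosses the boundary, so H_out = H_in.
Σ ṁᵢCp,ᵢTᵢ = 0.522×2.30×-8.15 + 18.6×2.30×68.6 = 2924.9
Σ ṁᵢCp,ᵢ = 0.522×2.30 + 18.6×2.30 = 43.981
T_out = 2924.9 / 43.981 = 66.505 °C

T_out = 66.5 °C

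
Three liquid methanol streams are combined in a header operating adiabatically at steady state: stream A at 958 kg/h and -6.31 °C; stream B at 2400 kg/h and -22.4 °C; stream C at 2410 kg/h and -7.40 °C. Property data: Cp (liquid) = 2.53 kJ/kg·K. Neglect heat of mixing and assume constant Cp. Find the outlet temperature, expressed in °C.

Energy balance with Q = 0: Σ ṁᵢCp,ᵢ(T_out − Tᵢ) = 0
T_out = Σ ṁᵢCp,ᵢTᵢ / Σ ṁᵢCp,ᵢ
      = -196430 / 14593 = -13.46 °C

T_out = -13.5 °C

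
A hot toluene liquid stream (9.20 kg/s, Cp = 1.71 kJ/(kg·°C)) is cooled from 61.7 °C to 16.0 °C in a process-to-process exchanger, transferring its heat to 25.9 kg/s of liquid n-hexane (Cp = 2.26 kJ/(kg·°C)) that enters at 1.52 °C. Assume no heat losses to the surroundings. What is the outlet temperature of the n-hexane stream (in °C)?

Heat released by hot stream: Q = 9.20 × 1.71 × (61.7 − 16.0) = 718.95 kJ/s
Energy balance on cold side (adiabatic exchanger): Q = ṁ_c·Cp_c·(T_c,out − T_c,in)
T_c,out = 1.52 + 718.95/(25.9 × 2.26) = 13.803 °C

T_c,out = 13.8 °C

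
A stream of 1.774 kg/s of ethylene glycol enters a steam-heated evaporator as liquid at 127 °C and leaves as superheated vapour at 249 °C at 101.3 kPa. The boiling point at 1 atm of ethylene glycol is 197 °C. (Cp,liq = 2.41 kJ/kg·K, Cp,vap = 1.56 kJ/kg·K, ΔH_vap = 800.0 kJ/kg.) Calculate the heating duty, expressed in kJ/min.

Q = 112000 kJ/min

liquid 127→197 °C: 168.7 kJ/kg
vaporisation at 197 °C: 800 kJ/kg
vapour 197→249 °C: 81.12 kJ/kg
Δh = 168.7 + 800 + 81.12 = 1049.8 kJ/kg
Q = ṁ·Δh = 1.774 kg/s × 1049.8 kJ/kg = 1862.4 kJ/s
|Q| = 1862.4 kW = 111740 kJ/min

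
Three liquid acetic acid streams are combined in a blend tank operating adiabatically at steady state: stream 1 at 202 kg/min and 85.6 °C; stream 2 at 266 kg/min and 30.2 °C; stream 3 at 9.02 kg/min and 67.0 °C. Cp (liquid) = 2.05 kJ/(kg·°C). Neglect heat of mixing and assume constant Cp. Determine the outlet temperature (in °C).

T_out = 54.4 °C

Adiabatic, steady state ⇒ Σ ṁᵢCp,ᵢ(T_out − Tᵢ) = 0
T_out = Σ ṁᵢCp,ᵢTᵢ / Σ ṁᵢCp,ᵢ
      = 53154 / 977.89 = 54.356 °C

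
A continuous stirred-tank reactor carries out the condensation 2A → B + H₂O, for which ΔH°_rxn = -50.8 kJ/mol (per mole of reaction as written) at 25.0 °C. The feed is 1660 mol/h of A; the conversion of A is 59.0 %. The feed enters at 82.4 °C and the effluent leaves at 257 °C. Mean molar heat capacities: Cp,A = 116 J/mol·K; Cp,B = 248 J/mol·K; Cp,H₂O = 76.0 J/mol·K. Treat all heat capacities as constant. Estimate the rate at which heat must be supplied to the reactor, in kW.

Q_in = 5.33 kW

Extent of reaction ξ = 0.590 × 1660 / 2 = 489.7 mol/h
Reaction term: ξ·ΔH°_rxn = 489.7 × -50.8 = -24877 kJ/h
Sensible, feed 82.4→25 °C: -11053 kJ/h
Outlet flows (mol/h): A 680.6, B 489.7, H₂O 489.7
Sensible, products 25→257 °C: 55126 kJ/h
Q = ΔH = 19196 kJ/h = 5.3323 kW
Heat supplied = 5.3323 kW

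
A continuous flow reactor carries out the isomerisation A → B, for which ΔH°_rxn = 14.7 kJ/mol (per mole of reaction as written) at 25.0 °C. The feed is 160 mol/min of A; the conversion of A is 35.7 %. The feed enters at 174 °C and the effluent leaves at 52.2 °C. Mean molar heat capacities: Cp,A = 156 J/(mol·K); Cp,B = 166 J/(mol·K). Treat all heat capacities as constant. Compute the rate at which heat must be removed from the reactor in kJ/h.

Extent of reaction ξ = 0.357 × 160 = 57.12 mol/min
Reaction term: ξ·ΔH°_rxn = 57.12 × 14.7 = 839.66 kJ/min
Sensible, feed 174→25 °C: -3719 kJ/min
Outlet flows (mol/min): A 102.88, B 57.12
Sensible, products 25→52.2 °C: 694.45 kJ/min
Q = ΔH = -2184.9 kJ/min = -36.415 kW
Heat removed = 131100 kJ/h

Q_out = 131000 kJ/h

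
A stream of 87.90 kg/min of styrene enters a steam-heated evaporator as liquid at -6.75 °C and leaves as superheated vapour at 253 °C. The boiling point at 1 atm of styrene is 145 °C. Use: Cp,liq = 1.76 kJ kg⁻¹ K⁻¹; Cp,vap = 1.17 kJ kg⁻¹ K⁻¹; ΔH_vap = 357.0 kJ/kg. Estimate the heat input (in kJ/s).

Q = 1100 kJ/s

liquid -6.75→145 °C: 267.08 kJ/kg
vaporisation at 145 °C: 357 kJ/kg
vapour 145→253 °C: 126.36 kJ/kg
Δh = 267.08 + 357 + 126.36 = 750.44 kJ/kg
Q = ṁ·Δh = 87.90 kg/min × 750.44 kJ/kg = 65964 kJ/min
|Q| = 1099.4 kW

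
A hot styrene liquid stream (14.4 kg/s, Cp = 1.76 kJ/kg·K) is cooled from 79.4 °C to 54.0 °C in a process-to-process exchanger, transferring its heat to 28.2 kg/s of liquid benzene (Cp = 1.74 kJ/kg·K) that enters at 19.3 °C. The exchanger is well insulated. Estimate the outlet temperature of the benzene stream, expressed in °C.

Heat released by hot stream: Q = 14.4 × 1.76 × (79.4 − 54.0) = 643.74 kJ/s
Energy balance on cold side (adiabatic exchanger): Q = ṁ_c·Cp_c·(T_c,out − T_c,in)
T_c,out = 19.3 + 643.74/(28.2 × 1.74) = 32.419 °C

T_c,out = 32.4 °C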